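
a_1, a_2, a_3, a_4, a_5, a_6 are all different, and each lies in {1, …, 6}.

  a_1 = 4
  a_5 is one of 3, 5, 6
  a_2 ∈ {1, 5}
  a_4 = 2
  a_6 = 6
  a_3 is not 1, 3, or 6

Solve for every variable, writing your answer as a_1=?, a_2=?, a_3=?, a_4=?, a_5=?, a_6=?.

a_1 must be 4 (only option left). Remove 4 from a_3.
a_4 must be 2 (only option left). Remove 2 from a_3.
a_6 has just one choice, so a_6 = 6. Strike 6 from a_5.
a_3 must be 5 (only option left). So a_2, a_5 can't be 5.
a_5 has just one choice, so a_5 = 3.
a_2 must be 1 (only option left).

a_1=4, a_2=1, a_3=5, a_4=2, a_5=3, a_6=6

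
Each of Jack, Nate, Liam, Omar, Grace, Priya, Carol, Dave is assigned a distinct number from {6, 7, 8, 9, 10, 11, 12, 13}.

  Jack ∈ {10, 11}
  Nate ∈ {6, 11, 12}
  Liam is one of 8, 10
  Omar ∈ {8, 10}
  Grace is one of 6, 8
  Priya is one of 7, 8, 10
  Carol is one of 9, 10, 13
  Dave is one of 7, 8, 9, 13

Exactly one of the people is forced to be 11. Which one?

Among the 8 variables, 12 fits only Nate (and all 8 values in {6, 7, 8, 9, 10, 11, 12, 13} must be used), so Nate = 12.
The 7 still-open variables draw from only 7 values {6, 7, 8, 9, 10, 11, 13}, so each is used; only Grace can be 6, hence Grace = 6.
The 6 still-open variables draw from only 6 values {7, 8, 9, 10, 11, 13}, so each is used; only Jack can be 11, hence Jack = 11.

Jack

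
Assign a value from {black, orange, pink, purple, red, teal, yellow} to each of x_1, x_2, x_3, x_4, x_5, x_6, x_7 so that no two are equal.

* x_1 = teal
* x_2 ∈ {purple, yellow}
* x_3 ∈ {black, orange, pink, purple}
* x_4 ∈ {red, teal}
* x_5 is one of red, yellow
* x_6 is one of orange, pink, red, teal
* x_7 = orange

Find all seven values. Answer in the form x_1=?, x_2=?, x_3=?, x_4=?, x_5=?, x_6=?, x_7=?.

x_1=teal, x_2=purple, x_3=black, x_4=red, x_5=yellow, x_6=pink, x_7=orange

x_1 must be teal (only option left). Eliminate teal elsewhere: x_4, x_6.
x_4's domain is down to {red}, so x_4 = red. Eliminate red elsewhere: x_5, x_6.
x_5 must be yellow (only option left). Remove yellow from x_2.
x_7's domain is down to {orange}, so x_7 = orange. Remove orange from x_3, x_6.
x_2's domain is down to {purple}, so x_2 = purple. Strike purple from x_3.
x_6 must be pink (only option left). Strike pink from x_3.
x_3 has just one choice, so x_3 = black.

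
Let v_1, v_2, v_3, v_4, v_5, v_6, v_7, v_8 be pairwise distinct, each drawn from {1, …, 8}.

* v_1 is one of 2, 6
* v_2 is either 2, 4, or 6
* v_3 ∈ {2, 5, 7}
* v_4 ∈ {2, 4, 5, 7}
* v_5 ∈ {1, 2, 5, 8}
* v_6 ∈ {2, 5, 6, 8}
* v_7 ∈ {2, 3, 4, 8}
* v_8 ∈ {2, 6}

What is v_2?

4

The 8 variables draw from only 8 values {1, 2, 3, 4, 5, 6, 7, 8}, so each is used; only v_5 can be 1, hence v_5 = 1.
The 7 still-open variables together cover exactly {2, 3, 4, 5, 6, 7, 8} — 7 values for 7 variables — and 3 appears only in v_7's list, so v_7 = 3.
Among the 6 still-open variables, 8 fits only v_6 (and all 6 values in {2, 4, 5, 6, 7, 8} must be used), so v_6 = 8.
The 2 variables v_1 and v_8 are confined to {2, 6}, which locks those values in; drop them from v_2, v_3, v_4.
So v_2 = 4.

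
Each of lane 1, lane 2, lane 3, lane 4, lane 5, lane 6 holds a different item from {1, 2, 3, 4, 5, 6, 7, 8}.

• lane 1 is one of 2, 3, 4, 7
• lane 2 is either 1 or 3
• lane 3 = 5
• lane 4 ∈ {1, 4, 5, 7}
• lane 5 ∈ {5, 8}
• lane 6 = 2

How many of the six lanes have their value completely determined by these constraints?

lane 3's domain is down to {5}, so lane 3 = 5. So lane 4, lane 5 can't be 5.
That leaves lane 5 = 8.
lane 6 has just one choice, so lane 6 = 2. Eliminate 2 elsewhere: lane 1.
Determined: lane 3=5, lane 5=8, lane 6=2. The other lanes each still have more than one consistent value. That makes 3.

3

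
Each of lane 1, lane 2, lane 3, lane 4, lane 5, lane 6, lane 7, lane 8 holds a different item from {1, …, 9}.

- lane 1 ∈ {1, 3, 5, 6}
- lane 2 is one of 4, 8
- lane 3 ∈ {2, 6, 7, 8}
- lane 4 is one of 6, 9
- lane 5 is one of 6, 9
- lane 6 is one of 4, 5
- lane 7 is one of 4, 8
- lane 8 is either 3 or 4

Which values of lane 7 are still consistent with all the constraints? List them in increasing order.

4, 8

The 2 variables lane 2 and lane 7 are confined to {4, 8}, which locks those values in; drop them from lane 3, lane 6, lane 8.
lane 6's domain is down to {5}, so lane 6 = 5. Remove 5 from lane 1.
lane 8 has just one choice, so lane 8 = 3. So lane 1 can't be 3.
lane 4 and lane 5 between them cover only {6, 9} — a naked pair. Remove those values from lane 1, lane 3.
lane 1's domain is down to {1}, so lane 1 = 1.
No further eliminations apply; lane 7 can still be any of 4, 8.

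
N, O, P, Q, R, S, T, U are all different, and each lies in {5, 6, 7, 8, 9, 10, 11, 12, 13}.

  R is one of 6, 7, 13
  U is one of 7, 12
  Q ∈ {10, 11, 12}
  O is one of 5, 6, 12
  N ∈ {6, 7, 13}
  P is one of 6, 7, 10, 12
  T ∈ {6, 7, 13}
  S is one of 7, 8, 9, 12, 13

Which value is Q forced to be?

N, R, T between them cover only {6, 7, 13} — a naked triple. Remove those values from O, P, S, U.
U must be 12 (only option left). Remove 12 from O, P, Q, S.
That leaves O = 5.
P must be 10 (only option left). Remove 10 from Q.
So Q = 11.

11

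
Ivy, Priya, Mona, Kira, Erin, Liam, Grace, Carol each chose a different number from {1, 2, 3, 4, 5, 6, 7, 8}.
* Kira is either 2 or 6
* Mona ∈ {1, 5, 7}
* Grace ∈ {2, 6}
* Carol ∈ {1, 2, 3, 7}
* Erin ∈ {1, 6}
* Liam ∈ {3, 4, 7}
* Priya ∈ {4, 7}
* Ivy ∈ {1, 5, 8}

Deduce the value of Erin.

The 8 variables draw from only 8 values {1, 2, 3, 4, 5, 6, 7, 8}, so each is used; only Ivy can be 8, hence Ivy = 8.
The 7 still-open variables draw from only 7 values {1, 2, 3, 4, 5, 6, 7}, so each is used; only Mona can be 5, hence Mona = 5.
Kira and Grace between them cover only {2, 6} — a naked pair. Remove those values from Erin, Carol.
So Erin = 1.

1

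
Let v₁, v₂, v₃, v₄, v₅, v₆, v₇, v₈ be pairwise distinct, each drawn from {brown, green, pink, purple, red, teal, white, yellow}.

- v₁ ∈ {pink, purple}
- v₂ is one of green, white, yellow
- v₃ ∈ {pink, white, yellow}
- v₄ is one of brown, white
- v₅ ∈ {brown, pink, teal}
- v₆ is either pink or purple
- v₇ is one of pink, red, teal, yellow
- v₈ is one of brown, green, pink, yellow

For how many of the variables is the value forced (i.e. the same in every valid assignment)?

2

The 8 variables draw from only 8 values {brown, green, pink, purple, red, teal, white, yellow}, so each is used; only v₇ can be red, hence v₇ = red.
The 7 still-open variables draw from only 7 values {brown, green, pink, purple, teal, white, yellow}, so each is used; only v₅ can be teal, hence v₅ = teal.
The 2 variables v₁ and v₆ are confined to {pink, purple}, which locks those values in; drop them from v₃, v₈.
Determined: v₅=teal, v₇=red. The other variables each still have more than one consistent value. That makes 2.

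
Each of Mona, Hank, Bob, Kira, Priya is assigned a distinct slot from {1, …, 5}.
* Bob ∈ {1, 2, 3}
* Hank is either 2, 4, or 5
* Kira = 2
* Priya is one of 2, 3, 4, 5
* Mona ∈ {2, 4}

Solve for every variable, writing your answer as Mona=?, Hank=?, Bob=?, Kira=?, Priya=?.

Mona=4, Hank=5, Bob=1, Kira=2, Priya=3

Kira must be 2 (only option left). Eliminate 2 elsewhere: Mona, Hank, Bob, Priya.
Mona must be 4 (only option left). So Hank, Priya can't be 4.
Hank's domain is down to {5}, so Hank = 5. Strike 5 from Priya.
Priya's domain is down to {3}, so Priya = 3. Eliminate 3 elsewhere: Bob.
That leaves Bob = 1.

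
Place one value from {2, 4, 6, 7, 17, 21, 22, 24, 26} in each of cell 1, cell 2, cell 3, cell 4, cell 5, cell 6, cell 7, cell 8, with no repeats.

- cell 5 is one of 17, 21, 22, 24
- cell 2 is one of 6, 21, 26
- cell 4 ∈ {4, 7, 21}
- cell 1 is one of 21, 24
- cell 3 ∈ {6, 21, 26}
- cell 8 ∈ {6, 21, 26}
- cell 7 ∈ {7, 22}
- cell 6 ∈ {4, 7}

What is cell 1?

24

The 8 variables draw from only 8 values {4, 6, 7, 17, 21, 22, 24, 26}, so each is used; only cell 5 can be 17, hence cell 5 = 17.
The 7 still-open variables draw from only 7 values {4, 6, 7, 21, 22, 24, 26}, so each is used; only cell 7 can be 22, hence cell 7 = 22.
The 6 still-open variables draw from only 6 values {4, 6, 7, 21, 24, 26}, so each is used; only cell 1 can be 24, hence cell 1 = 24.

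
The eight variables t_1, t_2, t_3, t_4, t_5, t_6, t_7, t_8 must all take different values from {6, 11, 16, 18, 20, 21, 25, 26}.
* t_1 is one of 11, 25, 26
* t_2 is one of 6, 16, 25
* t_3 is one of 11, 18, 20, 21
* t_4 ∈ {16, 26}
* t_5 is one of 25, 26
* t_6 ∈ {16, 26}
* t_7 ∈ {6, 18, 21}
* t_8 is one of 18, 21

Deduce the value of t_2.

The 8 variables together cover exactly {6, 11, 16, 18, 20, 21, 25, 26} — 8 values for 8 variables — and 20 appears only in t_3's list, so t_3 = 20.
The 7 still-open variables draw from only 7 values {6, 11, 16, 18, 21, 25, 26}, so each is used; only t_1 can be 11, hence t_1 = 11.
The 2 variables t_4 and t_6 are confined to {16, 26}, which locks those values in; drop them from t_2, t_5.
t_5 has just one choice, so t_5 = 25. Strike 25 from t_2.
So t_2 = 6.

6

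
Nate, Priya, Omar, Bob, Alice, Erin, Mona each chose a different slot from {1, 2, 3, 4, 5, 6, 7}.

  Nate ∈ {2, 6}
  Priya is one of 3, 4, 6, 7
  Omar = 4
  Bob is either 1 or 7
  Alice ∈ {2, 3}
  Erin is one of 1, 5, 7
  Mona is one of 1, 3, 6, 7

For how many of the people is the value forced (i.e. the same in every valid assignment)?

Omar has just one choice, so Omar = 4. Strike 4 from Priya.
The 6 still-open variables draw from only 6 values {1, 2, 3, 5, 6, 7}, so each is used; only Erin can be 5, hence Erin = 5.
Determined: Omar=4, Erin=5. The other people each still have more than one consistent value. That makes 2.

2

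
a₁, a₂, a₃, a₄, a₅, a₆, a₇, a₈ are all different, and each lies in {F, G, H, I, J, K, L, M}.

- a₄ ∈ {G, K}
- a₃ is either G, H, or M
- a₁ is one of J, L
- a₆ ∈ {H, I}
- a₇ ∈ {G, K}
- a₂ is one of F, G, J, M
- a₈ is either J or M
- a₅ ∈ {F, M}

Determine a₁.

L

Among the 8 variables, I fits only a₆ (and all 8 values in {F, G, H, I, J, K, L, M} must be used), so a₆ = I.
The 7 still-open variables draw from only 7 values {F, G, H, J, K, L, M}, so each is used; only a₃ can be H, hence a₃ = H.
The 6 still-open variables draw from only 6 values {F, G, J, K, L, M}, so each is used; only a₁ can be L, hence a₁ = L.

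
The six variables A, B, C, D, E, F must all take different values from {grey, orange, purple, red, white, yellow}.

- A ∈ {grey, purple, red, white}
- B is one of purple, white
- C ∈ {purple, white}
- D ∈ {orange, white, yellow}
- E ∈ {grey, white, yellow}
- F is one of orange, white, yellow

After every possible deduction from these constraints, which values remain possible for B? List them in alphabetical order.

The 6 variables together cover exactly {grey, orange, purple, red, white, yellow} — 6 values for 6 variables — and red appears only in A's list, so A = red.
The 5 still-open variables draw from only 5 values {grey, orange, purple, white, yellow}, so each is used; only E can be grey, hence E = grey.
B and C share exactly the 2 values {purple, white}; by pigeonhole those values go to them, so strike purple, white from D, F.
No further eliminations apply; B can still be any of purple, white.

purple, white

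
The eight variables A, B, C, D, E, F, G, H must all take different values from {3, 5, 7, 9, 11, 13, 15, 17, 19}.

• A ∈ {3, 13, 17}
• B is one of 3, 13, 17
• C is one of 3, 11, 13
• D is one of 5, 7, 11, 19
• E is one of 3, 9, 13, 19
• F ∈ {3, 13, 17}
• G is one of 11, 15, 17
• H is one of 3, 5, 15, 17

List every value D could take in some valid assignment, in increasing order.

A, B, F between them cover only {3, 13, 17} — a naked triple. Remove those values from C, E, G, H.
C's domain is down to {11}, so C = 11. Eliminate 11 elsewhere: D, G.
That leaves G = 15. So H can't be 15.
H's domain is down to {5}, so H = 5. Strike 5 from D.
No further eliminations apply; D can still be any of 7, 19.

7, 19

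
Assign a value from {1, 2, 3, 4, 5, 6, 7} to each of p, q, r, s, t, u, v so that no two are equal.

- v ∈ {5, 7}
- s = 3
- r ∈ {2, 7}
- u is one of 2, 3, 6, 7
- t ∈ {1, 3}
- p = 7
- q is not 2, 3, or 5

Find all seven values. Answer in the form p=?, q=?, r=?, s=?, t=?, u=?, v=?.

p=7, q=4, r=2, s=3, t=1, u=6, v=5

p must be 7 (only option left). Remove 7 from q, r, u, v.
That leaves r = 2. Remove 2 from u.
s must be 3 (only option left). Strike 3 from t, u.
t has just one choice, so t = 1. Eliminate 1 elsewhere: q.
u has just one choice, so u = 6. Eliminate 6 elsewhere: q.
That leaves v = 5.
q's domain is down to {4}, so q = 4.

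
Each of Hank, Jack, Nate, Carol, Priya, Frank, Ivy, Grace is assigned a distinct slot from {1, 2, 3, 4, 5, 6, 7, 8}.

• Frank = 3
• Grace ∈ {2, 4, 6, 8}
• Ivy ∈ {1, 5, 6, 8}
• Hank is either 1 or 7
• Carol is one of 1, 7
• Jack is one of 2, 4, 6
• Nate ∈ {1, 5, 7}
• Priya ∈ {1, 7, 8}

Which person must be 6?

Ivy

Frank has just one choice, so Frank = 3.
Hank and Carol share exactly the 2 values {1, 7}; by pigeonhole those values go to them, so strike 1, 7 from Nate, Priya, Ivy.
Nate's domain is down to {5}, so Nate = 5. Remove 5 from Ivy.
Priya must be 8 (only option left). So Ivy, Grace can't be 8.
So 6 goes to Ivy.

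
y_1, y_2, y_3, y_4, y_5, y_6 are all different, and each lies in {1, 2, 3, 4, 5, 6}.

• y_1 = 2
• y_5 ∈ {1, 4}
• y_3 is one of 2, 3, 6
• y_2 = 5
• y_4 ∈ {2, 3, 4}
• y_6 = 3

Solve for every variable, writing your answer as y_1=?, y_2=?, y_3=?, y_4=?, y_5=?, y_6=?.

y_1 must be 2 (only option left). Remove 2 from y_3, y_4.
That leaves y_2 = 5.
y_6 has just one choice, so y_6 = 3. So y_3, y_4 can't be 3.
That leaves y_3 = 6.
That leaves y_4 = 4. Eliminate 4 elsewhere: y_5.
That leaves y_5 = 1.

y_1=2, y_2=5, y_3=6, y_4=4, y_5=1, y_6=3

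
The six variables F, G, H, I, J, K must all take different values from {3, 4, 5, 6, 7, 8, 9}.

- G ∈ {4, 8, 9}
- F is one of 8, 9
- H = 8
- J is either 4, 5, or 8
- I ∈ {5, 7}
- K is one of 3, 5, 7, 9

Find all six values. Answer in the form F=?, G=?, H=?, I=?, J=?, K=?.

H must be 8 (only option left). So F, G, J can't be 8.
F's domain is down to {9}, so F = 9. So G, K can't be 9.
That leaves G = 4. So J can't be 4.
That leaves J = 5. Eliminate 5 elsewhere: I, K.
I has just one choice, so I = 7. Eliminate 7 elsewhere: K.
K must be 3 (only option left).

F=9, G=4, H=8, I=7, J=5, K=3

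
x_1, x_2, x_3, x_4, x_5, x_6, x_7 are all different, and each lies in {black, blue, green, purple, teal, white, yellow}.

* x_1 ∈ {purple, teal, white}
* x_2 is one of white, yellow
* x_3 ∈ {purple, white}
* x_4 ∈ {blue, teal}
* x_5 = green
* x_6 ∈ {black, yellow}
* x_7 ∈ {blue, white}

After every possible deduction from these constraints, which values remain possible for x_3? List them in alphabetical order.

purple, white

x_5's domain is down to {green}, so x_5 = green.
The 6 still-open variables together cover exactly {black, blue, purple, teal, white, yellow} — 6 values for 6 variables — and black appears only in x_6's list, so x_6 = black.
The 5 still-open variables together cover exactly {blue, purple, teal, white, yellow} — 5 values for 5 variables — and yellow appears only in x_2's list, so x_2 = yellow.
No further eliminations apply; x_3 can still be any of purple, white.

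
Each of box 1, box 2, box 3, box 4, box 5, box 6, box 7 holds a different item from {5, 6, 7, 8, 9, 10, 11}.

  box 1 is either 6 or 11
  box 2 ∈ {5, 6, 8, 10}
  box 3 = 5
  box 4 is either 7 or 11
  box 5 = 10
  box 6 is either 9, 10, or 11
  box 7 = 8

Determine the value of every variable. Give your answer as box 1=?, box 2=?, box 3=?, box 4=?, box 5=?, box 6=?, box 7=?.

box 1=11, box 2=6, box 3=5, box 4=7, box 5=10, box 6=9, box 7=8

box 3 has just one choice, so box 3 = 5. Strike 5 from box 2.
box 5 has just one choice, so box 5 = 10. Remove 10 from box 2, box 6.
box 7's domain is down to {8}, so box 7 = 8. Strike 8 from box 2.
box 2 must be 6 (only option left). Eliminate 6 elsewhere: box 1.
That leaves box 1 = 11. Eliminate 11 elsewhere: box 4, box 6.
box 4 has just one choice, so box 4 = 7.
box 6 must be 9 (only option left).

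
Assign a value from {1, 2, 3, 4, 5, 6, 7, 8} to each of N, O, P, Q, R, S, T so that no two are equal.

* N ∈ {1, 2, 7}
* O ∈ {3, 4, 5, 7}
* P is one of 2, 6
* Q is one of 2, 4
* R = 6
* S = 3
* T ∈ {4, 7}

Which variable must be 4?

R must be 6 (only option left). Strike 6 from P.
S has just one choice, so S = 3. So O can't be 3.
P must be 2 (only option left). Strike 2 from N, Q.
So 4 goes to Q.

Q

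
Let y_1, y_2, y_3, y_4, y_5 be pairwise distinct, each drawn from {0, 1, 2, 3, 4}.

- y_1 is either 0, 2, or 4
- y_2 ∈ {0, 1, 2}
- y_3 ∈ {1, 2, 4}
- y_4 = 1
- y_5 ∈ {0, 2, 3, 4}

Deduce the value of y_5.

y_4 has just one choice, so y_4 = 1. So y_2, y_3 can't be 1.
The 4 still-open variables draw from only 4 values {0, 2, 3, 4}, so each is used; only y_5 can be 3, hence y_5 = 3.

3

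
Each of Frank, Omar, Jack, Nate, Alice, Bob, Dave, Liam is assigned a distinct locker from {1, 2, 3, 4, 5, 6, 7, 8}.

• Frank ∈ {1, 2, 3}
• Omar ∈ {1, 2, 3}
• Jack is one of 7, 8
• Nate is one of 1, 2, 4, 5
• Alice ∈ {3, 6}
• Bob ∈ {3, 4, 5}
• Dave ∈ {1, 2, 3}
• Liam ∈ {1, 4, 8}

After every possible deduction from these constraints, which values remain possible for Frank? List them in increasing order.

Among the 8 variables, 6 fits only Alice (and all 8 values in {1, 2, 3, 4, 5, 6, 7, 8} must be used), so Alice = 6.
Among the 7 still-open variables, 7 fits only Jack (and all 7 values in {1, 2, 3, 4, 5, 7, 8} must be used), so Jack = 7.
Among the 6 still-open variables, 8 fits only Liam (and all 6 values in {1, 2, 3, 4, 5, 8} must be used), so Liam = 8.
Frank, Omar, Dave share exactly the 3 values {1, 2, 3}; by pigeonhole those values go to them, so strike 1, 2, 3 from Nate, Bob.
No further eliminations apply; Frank can still be any of 1, 2, 3.

1, 2, 3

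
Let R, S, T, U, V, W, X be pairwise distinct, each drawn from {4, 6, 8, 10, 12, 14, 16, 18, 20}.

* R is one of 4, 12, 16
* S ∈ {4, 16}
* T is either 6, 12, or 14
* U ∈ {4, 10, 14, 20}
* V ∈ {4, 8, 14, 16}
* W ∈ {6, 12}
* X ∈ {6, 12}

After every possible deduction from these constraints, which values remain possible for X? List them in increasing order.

6, 12

W and X between them cover only {6, 12} — a naked pair. Remove those values from R, T.
T has just one choice, so T = 14. Remove 14 from U, V.
R and S between them cover only {4, 16} — a naked pair. Remove those values from U, V.
That leaves V = 8.
No further eliminations apply; X can still be any of 6, 12.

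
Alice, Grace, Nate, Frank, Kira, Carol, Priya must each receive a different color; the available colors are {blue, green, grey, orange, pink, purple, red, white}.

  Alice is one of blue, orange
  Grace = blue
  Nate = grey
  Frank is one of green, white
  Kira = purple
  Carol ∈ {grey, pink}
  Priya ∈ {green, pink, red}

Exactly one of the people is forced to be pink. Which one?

Grace must be blue (only option left). So Alice can't be blue.
Nate has just one choice, so Nate = grey. Eliminate grey elsewhere: Carol.
So pink goes to Carol.

Carol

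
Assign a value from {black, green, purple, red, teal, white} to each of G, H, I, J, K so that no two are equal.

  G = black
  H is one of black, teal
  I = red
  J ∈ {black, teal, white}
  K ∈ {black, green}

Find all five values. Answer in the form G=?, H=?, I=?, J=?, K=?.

G=black, H=teal, I=red, J=white, K=green

G's domain is down to {black}, so G = black. Remove black from H, J, K.
H has just one choice, so H = teal. Eliminate teal elsewhere: J.
That leaves I = red.
That leaves J = white.
K's domain is down to {green}, so K = green.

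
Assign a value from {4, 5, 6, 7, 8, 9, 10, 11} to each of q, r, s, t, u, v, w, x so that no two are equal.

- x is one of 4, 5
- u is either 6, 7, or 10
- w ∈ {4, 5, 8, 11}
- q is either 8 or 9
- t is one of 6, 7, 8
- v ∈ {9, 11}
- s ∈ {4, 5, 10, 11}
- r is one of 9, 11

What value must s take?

r and v between them cover only {9, 11} — a naked pair. Remove those values from q, s, w.
q's domain is down to {8}, so q = 8. Remove 8 from t, w.
w and x share exactly the 2 values {4, 5}; by pigeonhole those values go to them, so strike 4, 5 from s.
So s = 10.

10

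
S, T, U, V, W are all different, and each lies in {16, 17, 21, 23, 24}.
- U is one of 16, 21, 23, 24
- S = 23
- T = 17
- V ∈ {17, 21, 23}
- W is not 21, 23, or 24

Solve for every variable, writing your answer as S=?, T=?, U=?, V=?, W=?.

S has just one choice, so S = 23. Strike 23 from U, V.
T has just one choice, so T = 17. Remove 17 from V, W.
V must be 21 (only option left). Remove 21 from U.
W has just one choice, so W = 16. Strike 16 from U.
U's domain is down to {24}, so U = 24.

S=23, T=17, U=24, V=21, W=16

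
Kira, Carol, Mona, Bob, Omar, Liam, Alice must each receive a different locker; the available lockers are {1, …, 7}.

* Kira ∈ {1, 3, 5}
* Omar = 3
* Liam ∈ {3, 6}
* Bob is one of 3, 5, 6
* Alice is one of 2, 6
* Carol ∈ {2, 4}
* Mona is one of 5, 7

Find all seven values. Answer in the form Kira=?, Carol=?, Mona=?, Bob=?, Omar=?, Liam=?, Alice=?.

Kira=1, Carol=4, Mona=7, Bob=5, Omar=3, Liam=6, Alice=2

Omar's domain is down to {3}, so Omar = 3. Remove 3 from Kira, Bob, Liam.
Liam has just one choice, so Liam = 6. Remove 6 from Bob, Alice.
That leaves Alice = 2. Strike 2 from Carol.
Carol has just one choice, so Carol = 4.
Bob must be 5 (only option left). So Kira, Mona can't be 5.
Kira must be 1 (only option left).
Mona's domain is down to {7}, so Mona = 7.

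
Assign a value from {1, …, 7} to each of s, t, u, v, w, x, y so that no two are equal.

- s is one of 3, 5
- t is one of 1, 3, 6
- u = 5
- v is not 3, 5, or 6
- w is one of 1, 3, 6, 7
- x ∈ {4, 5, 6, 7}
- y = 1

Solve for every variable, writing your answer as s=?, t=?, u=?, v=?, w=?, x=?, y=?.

s=3, t=6, u=5, v=2, w=7, x=4, y=1

u has just one choice, so u = 5. So s, x can't be 5.
y must be 1 (only option left). Eliminate 1 elsewhere: t, v, w.
s must be 3 (only option left). So t, w can't be 3.
t has just one choice, so t = 6. Strike 6 from w, x.
w's domain is down to {7}, so w = 7. Strike 7 from v, x.
x's domain is down to {4}, so x = 4. Remove 4 from v.
v must be 2 (only option left).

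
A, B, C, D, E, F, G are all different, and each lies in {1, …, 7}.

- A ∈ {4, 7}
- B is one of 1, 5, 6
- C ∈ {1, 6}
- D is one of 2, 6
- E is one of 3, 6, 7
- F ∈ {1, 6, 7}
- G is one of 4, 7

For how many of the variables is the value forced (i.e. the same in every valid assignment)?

3

The 7 variables draw from only 7 values {1, 2, 3, 4, 5, 6, 7}, so each is used; only D can be 2, hence D = 2.
Among the 6 still-open variables, 3 fits only E (and all 6 values in {1, 3, 4, 5, 6, 7} must be used), so E = 3.
The 5 still-open variables together cover exactly {1, 4, 5, 6, 7} — 5 values for 5 variables — and 5 appears only in B's list, so B = 5.
The 2 variables A and G are confined to {4, 7}, which locks those values in; drop them from F.
Determined: B=5, D=2, E=3. The other variables each still have more than one consistent value. That makes 3.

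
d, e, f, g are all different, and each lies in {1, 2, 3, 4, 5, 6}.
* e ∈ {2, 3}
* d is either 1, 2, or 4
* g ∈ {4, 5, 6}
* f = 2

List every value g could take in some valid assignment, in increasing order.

4, 5, 6

f's domain is down to {2}, so f = 2. Remove 2 from d, e.
e has just one choice, so e = 3.
No further eliminations apply; g can still be any of 4, 5, 6.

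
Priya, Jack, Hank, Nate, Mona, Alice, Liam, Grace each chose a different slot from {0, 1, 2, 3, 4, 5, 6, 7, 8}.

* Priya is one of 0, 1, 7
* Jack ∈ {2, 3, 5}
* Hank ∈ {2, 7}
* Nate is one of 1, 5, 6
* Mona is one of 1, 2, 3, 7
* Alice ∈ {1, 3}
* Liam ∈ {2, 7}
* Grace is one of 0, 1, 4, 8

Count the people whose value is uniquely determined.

3

Hank and Liam share exactly the 2 values {2, 7}; by pigeonhole those values go to them, so strike 2, 7 from Priya, Jack, Mona.
Mona and Alice share exactly the 2 values {1, 3}; by pigeonhole those values go to them, so strike 1, 3 from Priya, Jack, Nate, Grace.
That leaves Priya = 0. So Grace can't be 0.
That leaves Jack = 5. So Nate can't be 5.
Nate has just one choice, so Nate = 6.
Determined: Priya=0, Jack=5, Nate=6. The other people each still have more than one consistent value. That makes 3.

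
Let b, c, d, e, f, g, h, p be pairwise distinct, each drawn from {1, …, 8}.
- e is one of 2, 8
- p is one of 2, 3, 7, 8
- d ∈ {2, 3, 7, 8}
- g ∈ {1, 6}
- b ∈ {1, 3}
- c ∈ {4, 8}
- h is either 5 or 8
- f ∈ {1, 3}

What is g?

6

Among the 8 variables, 4 fits only c (and all 8 values in {1, 2, 3, 4, 5, 6, 7, 8} must be used), so c = 4.
The 7 still-open variables together cover exactly {1, 2, 3, 5, 6, 7, 8} — 7 values for 7 variables — and 5 appears only in h's list, so h = 5.
The 6 still-open variables together cover exactly {1, 2, 3, 6, 7, 8} — 6 values for 6 variables — and 6 appears only in g's list, so g = 6.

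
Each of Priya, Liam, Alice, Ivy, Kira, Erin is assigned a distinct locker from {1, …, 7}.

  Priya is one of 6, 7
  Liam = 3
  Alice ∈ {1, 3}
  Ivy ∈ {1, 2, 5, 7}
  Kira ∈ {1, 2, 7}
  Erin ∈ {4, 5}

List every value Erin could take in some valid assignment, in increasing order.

Liam's domain is down to {3}, so Liam = 3. Strike 3 from Alice.
Alice's domain is down to {1}, so Alice = 1. Strike 1 from Ivy, Kira.
No further eliminations apply; Erin can still be any of 4, 5.

4, 5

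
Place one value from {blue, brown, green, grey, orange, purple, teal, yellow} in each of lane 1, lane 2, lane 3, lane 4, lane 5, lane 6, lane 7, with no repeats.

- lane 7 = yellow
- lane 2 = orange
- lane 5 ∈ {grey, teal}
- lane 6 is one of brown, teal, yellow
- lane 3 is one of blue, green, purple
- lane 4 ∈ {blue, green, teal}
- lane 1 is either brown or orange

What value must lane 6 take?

teal

lane 2 has just one choice, so lane 2 = orange. Remove orange from lane 1.
lane 7's domain is down to {yellow}, so lane 7 = yellow. So lane 6 can't be yellow.
lane 1's domain is down to {brown}, so lane 1 = brown. Strike brown from lane 6.
So lane 6 = teal.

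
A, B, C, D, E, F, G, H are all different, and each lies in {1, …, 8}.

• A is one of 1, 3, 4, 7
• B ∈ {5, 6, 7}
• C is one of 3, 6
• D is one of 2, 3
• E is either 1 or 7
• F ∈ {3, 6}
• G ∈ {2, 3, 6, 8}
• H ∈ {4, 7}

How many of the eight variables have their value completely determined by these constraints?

Among the 8 variables, 5 fits only B (and all 8 values in {1, 2, 3, 4, 5, 6, 7, 8} must be used), so B = 5.
Among the 7 still-open variables, 8 fits only G (and all 7 values in {1, 2, 3, 4, 6, 7, 8} must be used), so G = 8.
The 6 still-open variables together cover exactly {1, 2, 3, 4, 6, 7} — 6 values for 6 variables — and 2 appears only in D's list, so D = 2.
The 2 variables C and F are confined to {3, 6}, which locks those values in; drop them from A.
Determined: B=5, D=2, G=8. The other variables each still have more than one consistent value. That makes 3.

3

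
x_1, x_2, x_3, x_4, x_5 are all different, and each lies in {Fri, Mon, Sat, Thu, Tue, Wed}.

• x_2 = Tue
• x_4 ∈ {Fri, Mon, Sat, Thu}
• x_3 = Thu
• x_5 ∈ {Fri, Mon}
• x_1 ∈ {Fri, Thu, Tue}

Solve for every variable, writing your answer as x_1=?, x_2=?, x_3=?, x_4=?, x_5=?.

x_1=Fri, x_2=Tue, x_3=Thu, x_4=Sat, x_5=Mon

x_2 has just one choice, so x_2 = Tue. Strike Tue from x_1.
x_3 has just one choice, so x_3 = Thu. So x_1, x_4 can't be Thu.
x_1 has just one choice, so x_1 = Fri. Eliminate Fri elsewhere: x_4, x_5.
x_5 has just one choice, so x_5 = Mon. Remove Mon from x_4.
That leaves x_4 = Sat.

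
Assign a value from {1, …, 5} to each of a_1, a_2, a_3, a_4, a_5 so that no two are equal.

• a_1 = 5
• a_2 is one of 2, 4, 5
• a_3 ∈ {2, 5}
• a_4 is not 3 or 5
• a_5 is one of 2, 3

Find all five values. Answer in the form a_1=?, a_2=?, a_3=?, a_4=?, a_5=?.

a_1's domain is down to {5}, so a_1 = 5. So a_2, a_3 can't be 5.
a_3 must be 2 (only option left). Eliminate 2 elsewhere: a_2, a_4, a_5.
a_5 has just one choice, so a_5 = 3.
a_2 must be 4 (only option left). So a_4 can't be 4.
a_4's domain is down to {1}, so a_4 = 1.

a_1=5, a_2=4, a_3=2, a_4=1, a_5=3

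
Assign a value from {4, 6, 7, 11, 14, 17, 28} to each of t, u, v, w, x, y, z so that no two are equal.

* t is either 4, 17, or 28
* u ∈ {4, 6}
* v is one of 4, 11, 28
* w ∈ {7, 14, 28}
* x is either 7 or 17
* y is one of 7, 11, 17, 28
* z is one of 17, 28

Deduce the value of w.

14

Among the 7 variables, 6 fits only u (and all 7 values in {4, 6, 7, 11, 14, 17, 28} must be used), so u = 6.
Among the 6 still-open variables, 14 fits only w (and all 6 values in {4, 7, 11, 14, 17, 28} must be used), so w = 14.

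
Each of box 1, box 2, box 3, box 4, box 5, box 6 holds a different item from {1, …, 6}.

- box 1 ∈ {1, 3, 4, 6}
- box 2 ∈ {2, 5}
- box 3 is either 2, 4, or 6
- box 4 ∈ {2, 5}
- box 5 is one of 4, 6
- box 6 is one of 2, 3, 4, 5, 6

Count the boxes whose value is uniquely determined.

The 6 variables draw from only 6 values {1, 2, 3, 4, 5, 6}, so each is used; only box 1 can be 1, hence box 1 = 1.
The 5 still-open variables together cover exactly {2, 3, 4, 5, 6} — 5 values for 5 variables — and 3 appears only in box 6's list, so box 6 = 3.
The 2 variables box 2 and box 4 are confined to {2, 5}, which locks those values in; drop them from box 3.
Determined: box 1=1, box 6=3. The other boxes each still have more than one consistent value. That makes 2.

2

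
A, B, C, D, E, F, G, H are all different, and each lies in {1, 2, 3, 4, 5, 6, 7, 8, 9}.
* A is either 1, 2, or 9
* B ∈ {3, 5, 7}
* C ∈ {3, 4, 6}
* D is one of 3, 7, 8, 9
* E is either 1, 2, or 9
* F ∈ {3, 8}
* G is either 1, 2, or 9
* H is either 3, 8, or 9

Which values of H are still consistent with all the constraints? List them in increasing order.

A, E, G between them cover only {1, 2, 9} — a naked triple. Remove those values from D, H.
The 2 variables F and H are confined to {3, 8}, which locks those values in; drop them from B, C, D.
D has just one choice, so D = 7. So B can't be 7.
That leaves B = 5.
No further eliminations apply; H can still be any of 3, 8.

3, 8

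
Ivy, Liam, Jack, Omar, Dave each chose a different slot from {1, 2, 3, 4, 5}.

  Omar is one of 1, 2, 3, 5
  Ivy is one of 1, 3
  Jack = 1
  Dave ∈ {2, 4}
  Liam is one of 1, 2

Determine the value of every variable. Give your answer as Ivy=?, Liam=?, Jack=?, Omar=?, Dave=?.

Ivy=3, Liam=2, Jack=1, Omar=5, Dave=4

Jack must be 1 (only option left). Strike 1 from Ivy, Liam, Omar.
Ivy must be 3 (only option left). So Omar can't be 3.
Liam must be 2 (only option left). Eliminate 2 elsewhere: Omar, Dave.
That leaves Omar = 5.
That leaves Dave = 4.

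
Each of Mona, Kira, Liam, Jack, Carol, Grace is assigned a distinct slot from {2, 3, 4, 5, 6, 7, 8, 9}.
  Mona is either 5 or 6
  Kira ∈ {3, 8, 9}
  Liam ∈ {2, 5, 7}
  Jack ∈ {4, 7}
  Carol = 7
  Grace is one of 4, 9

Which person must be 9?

Carol's domain is down to {7}, so Carol = 7. So Liam, Jack can't be 7.
Jack has just one choice, so Jack = 4. Eliminate 4 elsewhere: Grace.
So 9 goes to Grace.

Grace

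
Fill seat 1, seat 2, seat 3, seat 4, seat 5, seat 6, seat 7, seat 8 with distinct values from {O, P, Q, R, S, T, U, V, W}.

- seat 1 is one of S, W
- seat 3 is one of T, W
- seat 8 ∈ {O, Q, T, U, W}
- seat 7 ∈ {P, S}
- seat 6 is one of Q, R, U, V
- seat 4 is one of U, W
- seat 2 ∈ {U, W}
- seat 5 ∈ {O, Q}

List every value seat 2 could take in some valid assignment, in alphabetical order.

The 2 variables seat 2 and seat 4 are confined to {U, W}, which locks those values in; drop them from seat 1, seat 3, seat 6, seat 8.
seat 1 must be S (only option left). Eliminate S elsewhere: seat 7.
That leaves seat 3 = T. Eliminate T elsewhere: seat 8.
seat 7 has just one choice, so seat 7 = P.
The 2 variables seat 5 and seat 8 are confined to {O, Q}, which locks those values in; drop them from seat 6.
No further eliminations apply; seat 2 can still be any of U, W.

U, W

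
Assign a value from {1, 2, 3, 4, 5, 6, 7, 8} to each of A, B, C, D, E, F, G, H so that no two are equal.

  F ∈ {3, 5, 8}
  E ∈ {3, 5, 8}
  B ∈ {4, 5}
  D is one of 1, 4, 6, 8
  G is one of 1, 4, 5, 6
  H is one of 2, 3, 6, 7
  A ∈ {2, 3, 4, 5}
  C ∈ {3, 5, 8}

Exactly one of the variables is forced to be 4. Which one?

B

The 8 variables together cover exactly {1, 2, 3, 4, 5, 6, 7, 8} — 8 values for 8 variables — and 7 appears only in H's list, so H = 7.
The 7 still-open variables draw from only 7 values {1, 2, 3, 4, 5, 6, 8}, so each is used; only A can be 2, hence A = 2.
The 3 variables C, E, F are confined to {3, 5, 8}, which locks those values in; drop them from B, D, G.
So 4 goes to B.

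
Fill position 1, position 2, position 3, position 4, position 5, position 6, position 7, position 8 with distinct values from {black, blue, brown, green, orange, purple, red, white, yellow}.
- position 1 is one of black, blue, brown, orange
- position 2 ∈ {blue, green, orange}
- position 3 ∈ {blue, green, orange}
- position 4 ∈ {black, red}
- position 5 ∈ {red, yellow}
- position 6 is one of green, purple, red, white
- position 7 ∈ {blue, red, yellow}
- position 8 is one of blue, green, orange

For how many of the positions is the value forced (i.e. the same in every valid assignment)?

position 2, position 3, position 8 between them cover only {blue, green, orange} — a naked triple. Remove those values from position 1, position 6, position 7.
The 2 variables position 5 and position 7 are confined to {red, yellow}, which locks those values in; drop them from position 4, position 6.
position 4 has just one choice, so position 4 = black. Remove black from position 1.
position 1 must be brown (only option left).
Determined: position 1=brown, position 4=black. The other positions each still have more than one consistent value. That makes 2.

2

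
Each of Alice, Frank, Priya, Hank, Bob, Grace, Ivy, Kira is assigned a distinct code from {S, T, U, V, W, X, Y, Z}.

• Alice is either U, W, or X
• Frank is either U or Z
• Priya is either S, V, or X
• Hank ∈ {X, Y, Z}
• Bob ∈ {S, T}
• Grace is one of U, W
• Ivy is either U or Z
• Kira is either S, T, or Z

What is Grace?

Among the 8 variables, V fits only Priya (and all 8 values in {S, T, U, V, W, X, Y, Z} must be used), so Priya = V.
The 7 still-open variables draw from only 7 values {S, T, U, W, X, Y, Z}, so each is used; only Hank can be Y, hence Hank = Y.
The 6 still-open variables draw from only 6 values {S, T, U, W, X, Z}, so each is used; only Alice can be X, hence Alice = X.
The 5 still-open variables draw from only 5 values {S, T, U, W, Z}, so each is used; only Grace can be W, hence Grace = W.

W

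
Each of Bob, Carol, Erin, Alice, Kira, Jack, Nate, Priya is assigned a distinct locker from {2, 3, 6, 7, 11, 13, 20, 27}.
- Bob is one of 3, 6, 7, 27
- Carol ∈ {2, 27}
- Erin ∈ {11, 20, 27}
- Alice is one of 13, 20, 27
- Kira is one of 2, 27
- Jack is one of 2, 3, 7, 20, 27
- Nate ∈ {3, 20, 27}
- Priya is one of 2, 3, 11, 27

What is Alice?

13

The 8 variables draw from only 8 values {2, 3, 6, 7, 11, 13, 20, 27}, so each is used; only Bob can be 6, hence Bob = 6.
Among the 7 still-open variables, 7 fits only Jack (and all 7 values in {2, 3, 7, 11, 13, 20, 27} must be used), so Jack = 7.
Among the 6 still-open variables, 13 fits only Alice (and all 6 values in {2, 3, 11, 13, 20, 27} must be used), so Alice = 13.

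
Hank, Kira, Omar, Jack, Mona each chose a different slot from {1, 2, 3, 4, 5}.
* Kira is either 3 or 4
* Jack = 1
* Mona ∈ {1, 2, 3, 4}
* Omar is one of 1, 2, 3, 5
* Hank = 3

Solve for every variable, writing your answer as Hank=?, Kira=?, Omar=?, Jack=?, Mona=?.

Hank=3, Kira=4, Omar=5, Jack=1, Mona=2

Hank has just one choice, so Hank = 3. Eliminate 3 elsewhere: Kira, Omar, Mona.
Kira's domain is down to {4}, so Kira = 4. So Mona can't be 4.
That leaves Jack = 1. Eliminate 1 elsewhere: Omar, Mona.
Mona must be 2 (only option left). Eliminate 2 elsewhere: Omar.
That leaves Omar = 5.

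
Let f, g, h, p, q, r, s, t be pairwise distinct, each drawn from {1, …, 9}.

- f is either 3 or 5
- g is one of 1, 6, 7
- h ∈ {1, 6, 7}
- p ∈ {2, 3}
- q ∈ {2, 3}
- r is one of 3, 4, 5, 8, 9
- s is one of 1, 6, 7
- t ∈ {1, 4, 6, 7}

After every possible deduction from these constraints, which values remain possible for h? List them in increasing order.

p and q share exactly the 2 values {2, 3}; by pigeonhole those values go to them, so strike 2, 3 from f, r.
That leaves f = 5. So r can't be 5.
g, h, s between them cover only {1, 6, 7} — a naked triple. Remove those values from t.
t has just one choice, so t = 4. Strike 4 from r.
No further eliminations apply; h can still be any of 1, 6, 7.

1, 6, 7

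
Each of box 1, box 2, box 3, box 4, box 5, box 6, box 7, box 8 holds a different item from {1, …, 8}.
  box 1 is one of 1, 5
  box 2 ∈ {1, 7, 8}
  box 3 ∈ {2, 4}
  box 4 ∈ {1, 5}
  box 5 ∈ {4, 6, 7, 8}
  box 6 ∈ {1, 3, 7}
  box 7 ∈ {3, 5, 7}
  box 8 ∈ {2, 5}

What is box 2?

The 8 variables together cover exactly {1, 2, 3, 4, 5, 6, 7, 8} — 8 values for 8 variables — and 6 appears only in box 5's list, so box 5 = 6.
The 7 still-open variables together cover exactly {1, 2, 3, 4, 5, 7, 8} — 7 values for 7 variables — and 4 appears only in box 3's list, so box 3 = 4.
Among the 6 still-open variables, 2 fits only box 8 (and all 6 values in {1, 2, 3, 5, 7, 8} must be used), so box 8 = 2.
The 5 still-open variables together cover exactly {1, 3, 5, 7, 8} — 5 values for 5 variables — and 8 appears only in box 2's list, so box 2 = 8.

8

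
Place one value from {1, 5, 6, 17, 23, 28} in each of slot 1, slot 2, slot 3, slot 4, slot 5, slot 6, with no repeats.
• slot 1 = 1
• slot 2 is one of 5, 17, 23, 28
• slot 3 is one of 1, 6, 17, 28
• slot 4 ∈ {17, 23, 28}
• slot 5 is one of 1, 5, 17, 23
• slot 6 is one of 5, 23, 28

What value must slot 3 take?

6

slot 1 has just one choice, so slot 1 = 1. Strike 1 from slot 3, slot 5.
The 5 still-open variables together cover exactly {5, 6, 17, 23, 28} — 5 values for 5 variables — and 6 appears only in slot 3's list, so slot 3 = 6.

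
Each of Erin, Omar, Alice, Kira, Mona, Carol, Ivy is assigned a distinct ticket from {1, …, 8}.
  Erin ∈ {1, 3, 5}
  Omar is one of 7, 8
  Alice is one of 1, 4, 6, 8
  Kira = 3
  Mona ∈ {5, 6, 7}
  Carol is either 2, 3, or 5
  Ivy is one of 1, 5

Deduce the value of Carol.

2

Kira has just one choice, so Kira = 3. Eliminate 3 elsewhere: Erin, Carol.
Erin and Ivy share exactly the 2 values {1, 5}; by pigeonhole those values go to them, so strike 1, 5 from Alice, Mona, Carol.
So Carol = 2.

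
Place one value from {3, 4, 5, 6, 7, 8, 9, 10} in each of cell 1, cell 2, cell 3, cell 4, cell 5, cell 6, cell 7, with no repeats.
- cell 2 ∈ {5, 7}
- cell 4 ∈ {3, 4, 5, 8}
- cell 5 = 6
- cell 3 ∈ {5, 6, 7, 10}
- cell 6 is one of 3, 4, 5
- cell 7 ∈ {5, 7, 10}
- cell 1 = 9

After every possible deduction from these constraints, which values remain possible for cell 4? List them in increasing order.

cell 1 must be 9 (only option left).
cell 5's domain is down to {6}, so cell 5 = 6. Eliminate 6 elsewhere: cell 3.
cell 2, cell 3, cell 7 between them cover only {5, 7, 10} — a naked triple. Remove those values from cell 4, cell 6.
No further eliminations apply; cell 4 can still be any of 3, 4, 8.

3, 4, 8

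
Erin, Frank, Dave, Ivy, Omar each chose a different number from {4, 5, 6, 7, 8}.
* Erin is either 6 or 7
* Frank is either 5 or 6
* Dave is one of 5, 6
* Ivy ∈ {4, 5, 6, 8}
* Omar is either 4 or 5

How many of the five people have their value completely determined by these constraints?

3

The 5 variables together cover exactly {4, 5, 6, 7, 8} — 5 values for 5 variables — and 7 appears only in Erin's list, so Erin = 7.
The 4 still-open variables together cover exactly {4, 5, 6, 8} — 4 values for 4 variables — and 8 appears only in Ivy's list, so Ivy = 8.
The 3 still-open variables draw from only 3 values {4, 5, 6}, so each is used; only Omar can be 4, hence Omar = 4.
Determined: Erin=7, Ivy=8, Omar=4. The other people each still have more than one consistent value. That makes 3.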